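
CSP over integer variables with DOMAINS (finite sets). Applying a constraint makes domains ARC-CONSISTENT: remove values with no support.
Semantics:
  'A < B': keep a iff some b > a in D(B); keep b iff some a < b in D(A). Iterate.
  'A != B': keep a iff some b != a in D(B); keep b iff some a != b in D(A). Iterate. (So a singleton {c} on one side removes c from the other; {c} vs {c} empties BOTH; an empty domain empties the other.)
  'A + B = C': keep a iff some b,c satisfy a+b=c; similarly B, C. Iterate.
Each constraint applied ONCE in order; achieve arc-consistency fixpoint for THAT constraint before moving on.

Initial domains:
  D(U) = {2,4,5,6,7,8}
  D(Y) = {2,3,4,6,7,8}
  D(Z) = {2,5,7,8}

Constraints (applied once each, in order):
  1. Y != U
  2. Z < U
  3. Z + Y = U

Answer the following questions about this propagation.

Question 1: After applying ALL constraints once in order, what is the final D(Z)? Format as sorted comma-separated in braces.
Answer: {2,5}

Derivation:
Constraint 1 (Y != U) on D(Y)={2,3,4,6,7,8} D(U)={2,4,5,6,7,8}: no change
Constraint 2 (Z < U) on D(Z)={2,5,7,8} D(U)={2,4,5,6,7,8}: Z {2,5,7,8}->{2,5,7}; U {2,4,5,6,7,8}->{4,5,6,7,8}
Constraint 3 (Z + Y = U) on D(Z)={2,5,7} D(Y)={2,3,4,6,7,8} D(U)={4,5,6,7,8}: Z {2,5,7}->{2,5}; Y {2,3,4,6,7,8}->{2,3,4,6}
So after all 3 constraints: D(Z) = {2,5}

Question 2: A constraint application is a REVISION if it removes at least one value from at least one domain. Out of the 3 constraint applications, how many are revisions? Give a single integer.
Constraint 1 (Y != U) on D(Y)={2,3,4,6,7,8} D(U)={2,4,5,6,7,8}: no change => not a revision
Constraint 2 (Z < U) on D(Z)={2,5,7,8} D(U)={2,4,5,6,7,8}: Z {2,5,7,8}->{2,5,7}; U {2,4,5,6,7,8}->{4,5,6,7,8} => REVISION
Constraint 3 (Z + Y = U) on D(Z)={2,5,7} D(Y)={2,3,4,6,7,8} D(U)={4,5,6,7,8}: Z {2,5,7}->{2,5}; Y {2,3,4,6,7,8}->{2,3,4,6} => REVISION
Total revisions = 2

Answer: 2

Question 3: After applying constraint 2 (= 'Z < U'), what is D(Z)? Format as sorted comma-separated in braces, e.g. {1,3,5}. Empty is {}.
Answer: {2,5,7}

Derivation:
Constraint 1 (Y != U) on D(Y)={2,3,4,6,7,8} D(U)={2,4,5,6,7,8}: no change
Constraint 2 (Z < U) on D(Z)={2,5,7,8} D(U)={2,4,5,6,7,8}: Z {2,5,7,8}->{2,5,7}; U {2,4,5,6,7,8}->{4,5,6,7,8}
So after constraint 2: D(Z) = {2,5,7}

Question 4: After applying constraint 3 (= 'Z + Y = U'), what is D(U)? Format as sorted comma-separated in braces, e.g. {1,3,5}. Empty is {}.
Answer: {4,5,6,7,8}

Derivation:
Constraint 1 (Y != U) on D(Y)={2,3,4,6,7,8} D(U)={2,4,5,6,7,8}: no change
Constraint 2 (Z < U) on D(Z)={2,5,7,8} D(U)={2,4,5,6,7,8}: Z {2,5,7,8}->{2,5,7}; U {2,4,5,6,7,8}->{4,5,6,7,8}
Constraint 3 (Z + Y = U) on D(Z)={2,5,7} D(Y)={2,3,4,6,7,8} D(U)={4,5,6,7,8}: Z {2,5,7}->{2,5}; Y {2,3,4,6,7,8}->{2,3,4,6}
So after constraint 3: D(U) = {4,5,6,7,8}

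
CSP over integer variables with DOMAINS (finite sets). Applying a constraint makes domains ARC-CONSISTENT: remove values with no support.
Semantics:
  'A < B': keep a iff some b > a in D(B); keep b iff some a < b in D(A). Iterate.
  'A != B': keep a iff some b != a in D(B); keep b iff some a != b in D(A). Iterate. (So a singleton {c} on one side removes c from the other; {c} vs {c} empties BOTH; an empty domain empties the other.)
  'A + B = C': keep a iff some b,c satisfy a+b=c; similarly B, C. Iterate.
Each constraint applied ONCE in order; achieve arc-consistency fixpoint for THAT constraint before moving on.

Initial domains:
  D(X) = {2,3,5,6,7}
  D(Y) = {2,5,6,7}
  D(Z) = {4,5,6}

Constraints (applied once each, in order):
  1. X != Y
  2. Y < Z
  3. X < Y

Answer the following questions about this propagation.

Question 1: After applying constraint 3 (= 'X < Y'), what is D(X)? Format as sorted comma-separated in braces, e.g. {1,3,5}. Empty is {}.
Answer: {2,3}

Derivation:
Constraint 1 (X != Y) on D(X)={2,3,5,6,7} D(Y)={2,5,6,7}: no change
Constraint 2 (Y < Z) on D(Y)={2,5,6,7} D(Z)={4,5,6}: Y {2,5,6,7}->{2,5}
Constraint 3 (X < Y) on D(X)={2,3,5,6,7} D(Y)={2,5}: X {2,3,5,6,7}->{2,3}; Y {2,5}->{5}
So after constraint 3: D(X) = {2,3}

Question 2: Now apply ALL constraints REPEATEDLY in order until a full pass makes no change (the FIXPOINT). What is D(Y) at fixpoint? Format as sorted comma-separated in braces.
pass 0 (initial): D(Y)={2,5,6,7}
pass 1: X {2,3,5,6,7}->{2,3}; Y {2,5,6,7}->{5}
pass 2: Z {4,5,6}->{6}
pass 3: no change
Fixpoint after 3 passes: D(Y) = {5}

Answer: {5}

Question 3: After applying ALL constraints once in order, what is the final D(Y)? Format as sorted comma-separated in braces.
Constraint 1 (X != Y) on D(X)={2,3,5,6,7} D(Y)={2,5,6,7}: no change
Constraint 2 (Y < Z) on D(Y)={2,5,6,7} D(Z)={4,5,6}: Y {2,5,6,7}->{2,5}
Constraint 3 (X < Y) on D(X)={2,3,5,6,7} D(Y)={2,5}: X {2,3,5,6,7}->{2,3}; Y {2,5}->{5}
So after all 3 constraints: D(Y) = {5}

Answer: {5}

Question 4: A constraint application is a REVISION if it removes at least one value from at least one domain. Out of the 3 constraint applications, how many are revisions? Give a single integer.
Answer: 2

Derivation:
Constraint 1 (X != Y) on D(X)={2,3,5,6,7} D(Y)={2,5,6,7}: no change => not a revision
Constraint 2 (Y < Z) on D(Y)={2,5,6,7} D(Z)={4,5,6}: Y {2,5,6,7}->{2,5} => REVISION
Constraint 3 (X < Y) on D(X)={2,3,5,6,7} D(Y)={2,5}: X {2,3,5,6,7}->{2,3}; Y {2,5}->{5} => REVISION
Total revisions = 2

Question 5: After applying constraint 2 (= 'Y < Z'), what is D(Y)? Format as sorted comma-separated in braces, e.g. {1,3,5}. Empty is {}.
Constraint 1 (X != Y) on D(X)={2,3,5,6,7} D(Y)={2,5,6,7}: no change
Constraint 2 (Y < Z) on D(Y)={2,5,6,7} D(Z)={4,5,6}: Y {2,5,6,7}->{2,5}
So after constraint 2: D(Y) = {2,5}

Answer: {2,5}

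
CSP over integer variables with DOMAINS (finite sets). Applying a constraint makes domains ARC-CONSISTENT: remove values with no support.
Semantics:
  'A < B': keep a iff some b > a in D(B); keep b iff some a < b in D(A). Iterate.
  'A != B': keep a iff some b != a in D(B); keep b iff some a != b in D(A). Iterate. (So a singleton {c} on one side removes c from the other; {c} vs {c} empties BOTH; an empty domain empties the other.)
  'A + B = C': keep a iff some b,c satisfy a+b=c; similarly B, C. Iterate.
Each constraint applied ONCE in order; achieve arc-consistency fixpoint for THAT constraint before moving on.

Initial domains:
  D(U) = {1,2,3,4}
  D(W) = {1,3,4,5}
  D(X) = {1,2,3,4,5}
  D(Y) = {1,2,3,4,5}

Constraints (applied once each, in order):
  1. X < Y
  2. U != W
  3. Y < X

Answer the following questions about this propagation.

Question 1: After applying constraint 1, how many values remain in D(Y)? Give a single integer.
Constraint 1 (X < Y) on D(X)={1,2,3,4,5} D(Y)={1,2,3,4,5}: X {1,2,3,4,5}->{1,2,3,4}; Y {1,2,3,4,5}->{2,3,4,5}
So after constraint 1: D(Y)={2,3,4,5}, size = 4

Answer: 4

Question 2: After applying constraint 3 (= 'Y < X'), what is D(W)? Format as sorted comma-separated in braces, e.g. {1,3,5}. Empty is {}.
Answer: {1,3,4,5}

Derivation:
Constraint 1 (X < Y) on D(X)={1,2,3,4,5} D(Y)={1,2,3,4,5}: X {1,2,3,4,5}->{1,2,3,4}; Y {1,2,3,4,5}->{2,3,4,5}
Constraint 2 (U != W) on D(U)={1,2,3,4} D(W)={1,3,4,5}: no change
Constraint 3 (Y < X) on D(Y)={2,3,4,5} D(X)={1,2,3,4}: Y {2,3,4,5}->{2,3}; X {1,2,3,4}->{3,4}
So after constraint 3: D(W) = {1,3,4,5}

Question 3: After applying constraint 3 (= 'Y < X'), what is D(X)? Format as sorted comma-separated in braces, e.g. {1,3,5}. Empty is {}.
Constraint 1 (X < Y) on D(X)={1,2,3,4,5} D(Y)={1,2,3,4,5}: X {1,2,3,4,5}->{1,2,3,4}; Y {1,2,3,4,5}->{2,3,4,5}
Constraint 2 (U != W) on D(U)={1,2,3,4} D(W)={1,3,4,5}: no change
Constraint 3 (Y < X) on D(Y)={2,3,4,5} D(X)={1,2,3,4}: Y {2,3,4,5}->{2,3}; X {1,2,3,4}->{3,4}
So after constraint 3: D(X) = {3,4}

Answer: {3,4}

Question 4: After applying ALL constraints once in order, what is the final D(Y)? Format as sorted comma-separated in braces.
Constraint 1 (X < Y) on D(X)={1,2,3,4,5} D(Y)={1,2,3,4,5}: X {1,2,3,4,5}->{1,2,3,4}; Y {1,2,3,4,5}->{2,3,4,5}
Constraint 2 (U != W) on D(U)={1,2,3,4} D(W)={1,3,4,5}: no change
Constraint 3 (Y < X) on D(Y)={2,3,4,5} D(X)={1,2,3,4}: Y {2,3,4,5}->{2,3}; X {1,2,3,4}->{3,4}
So after all 3 constraints: D(Y) = {2,3}

Answer: {2,3}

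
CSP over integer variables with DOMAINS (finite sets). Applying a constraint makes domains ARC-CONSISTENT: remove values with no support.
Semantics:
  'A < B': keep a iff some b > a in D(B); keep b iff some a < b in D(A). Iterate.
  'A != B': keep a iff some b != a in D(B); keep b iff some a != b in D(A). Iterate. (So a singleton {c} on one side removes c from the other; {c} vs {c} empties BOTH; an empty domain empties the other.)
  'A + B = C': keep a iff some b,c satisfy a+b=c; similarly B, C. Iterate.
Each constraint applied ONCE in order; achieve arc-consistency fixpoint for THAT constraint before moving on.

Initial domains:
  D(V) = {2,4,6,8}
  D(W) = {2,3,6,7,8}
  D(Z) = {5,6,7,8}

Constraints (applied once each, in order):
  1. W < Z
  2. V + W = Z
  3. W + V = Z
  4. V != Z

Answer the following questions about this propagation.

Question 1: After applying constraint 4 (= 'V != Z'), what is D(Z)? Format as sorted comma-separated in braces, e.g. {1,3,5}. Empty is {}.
Answer: {5,6,7,8}

Derivation:
Constraint 1 (W < Z) on D(W)={2,3,6,7,8} D(Z)={5,6,7,8}: W {2,3,6,7,8}->{2,3,6,7}
Constraint 2 (V + W = Z) on D(V)={2,4,6,8} D(W)={2,3,6,7} D(Z)={5,6,7,8}: V {2,4,6,8}->{2,4,6}; W {2,3,6,7}->{2,3,6}
Constraint 3 (W + V = Z) on D(W)={2,3,6} D(V)={2,4,6} D(Z)={5,6,7,8}: no change
Constraint 4 (V != Z) on D(V)={2,4,6} D(Z)={5,6,7,8}: no change
So after constraint 4: D(Z) = {5,6,7,8}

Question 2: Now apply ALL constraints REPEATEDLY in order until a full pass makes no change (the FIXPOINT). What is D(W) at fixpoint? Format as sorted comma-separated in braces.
Answer: {2,3,6}

Derivation:
pass 0 (initial): D(W)={2,3,6,7,8}
pass 1: V {2,4,6,8}->{2,4,6}; W {2,3,6,7,8}->{2,3,6}
pass 2: no change
Fixpoint after 2 passes: D(W) = {2,3,6}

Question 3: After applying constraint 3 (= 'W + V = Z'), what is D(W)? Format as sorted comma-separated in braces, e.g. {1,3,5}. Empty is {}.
Answer: {2,3,6}

Derivation:
Constraint 1 (W < Z) on D(W)={2,3,6,7,8} D(Z)={5,6,7,8}: W {2,3,6,7,8}->{2,3,6,7}
Constraint 2 (V + W = Z) on D(V)={2,4,6,8} D(W)={2,3,6,7} D(Z)={5,6,7,8}: V {2,4,6,8}->{2,4,6}; W {2,3,6,7}->{2,3,6}
Constraint 3 (W + V = Z) on D(W)={2,3,6} D(V)={2,4,6} D(Z)={5,6,7,8}: no change
So after constraint 3: D(W) = {2,3,6}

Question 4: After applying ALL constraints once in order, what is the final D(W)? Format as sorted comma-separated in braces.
Answer: {2,3,6}

Derivation:
Constraint 1 (W < Z) on D(W)={2,3,6,7,8} D(Z)={5,6,7,8}: W {2,3,6,7,8}->{2,3,6,7}
Constraint 2 (V + W = Z) on D(V)={2,4,6,8} D(W)={2,3,6,7} D(Z)={5,6,7,8}: V {2,4,6,8}->{2,4,6}; W {2,3,6,7}->{2,3,6}
Constraint 3 (W + V = Z) on D(W)={2,3,6} D(V)={2,4,6} D(Z)={5,6,7,8}: no change
Constraint 4 (V != Z) on D(V)={2,4,6} D(Z)={5,6,7,8}: no change
So after all 4 constraints: D(W) = {2,3,6}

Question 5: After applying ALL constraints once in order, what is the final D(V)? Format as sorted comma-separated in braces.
Answer: {2,4,6}

Derivation:
Constraint 1 (W < Z) on D(W)={2,3,6,7,8} D(Z)={5,6,7,8}: W {2,3,6,7,8}->{2,3,6,7}
Constraint 2 (V + W = Z) on D(V)={2,4,6,8} D(W)={2,3,6,7} D(Z)={5,6,7,8}: V {2,4,6,8}->{2,4,6}; W {2,3,6,7}->{2,3,6}
Constraint 3 (W + V = Z) on D(W)={2,3,6} D(V)={2,4,6} D(Z)={5,6,7,8}: no change
Constraint 4 (V != Z) on D(V)={2,4,6} D(Z)={5,6,7,8}: no change
So after all 4 constraints: D(V) = {2,4,6}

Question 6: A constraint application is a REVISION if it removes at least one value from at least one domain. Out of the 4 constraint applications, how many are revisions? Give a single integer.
Answer: 2

Derivation:
Constraint 1 (W < Z) on D(W)={2,3,6,7,8} D(Z)={5,6,7,8}: W {2,3,6,7,8}->{2,3,6,7} => REVISION
Constraint 2 (V + W = Z) on D(V)={2,4,6,8} D(W)={2,3,6,7} D(Z)={5,6,7,8}: V {2,4,6,8}->{2,4,6}; W {2,3,6,7}->{2,3,6} => REVISION
Constraint 3 (W + V = Z) on D(W)={2,3,6} D(V)={2,4,6} D(Z)={5,6,7,8}: no change => not a revision
Constraint 4 (V != Z) on D(V)={2,4,6} D(Z)={5,6,7,8}: no change => not a revision
Total revisions = 2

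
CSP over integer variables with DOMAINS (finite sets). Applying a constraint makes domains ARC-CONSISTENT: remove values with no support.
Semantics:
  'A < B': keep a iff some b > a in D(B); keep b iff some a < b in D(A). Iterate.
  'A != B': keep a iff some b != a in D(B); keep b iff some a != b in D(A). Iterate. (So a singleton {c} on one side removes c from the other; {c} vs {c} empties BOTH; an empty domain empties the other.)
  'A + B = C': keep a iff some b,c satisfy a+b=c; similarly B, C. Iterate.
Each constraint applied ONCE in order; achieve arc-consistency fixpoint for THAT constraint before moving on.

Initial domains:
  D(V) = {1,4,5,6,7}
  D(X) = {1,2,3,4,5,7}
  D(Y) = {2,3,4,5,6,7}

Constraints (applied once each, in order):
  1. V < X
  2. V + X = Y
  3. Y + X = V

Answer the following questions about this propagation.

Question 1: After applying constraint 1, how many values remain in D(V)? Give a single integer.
Constraint 1 (V < X) on D(V)={1,4,5,6,7} D(X)={1,2,3,4,5,7}: V {1,4,5,6,7}->{1,4,5,6}; X {1,2,3,4,5,7}->{2,3,4,5,7}
So after constraint 1: D(V)={1,4,5,6}, size = 4

Answer: 4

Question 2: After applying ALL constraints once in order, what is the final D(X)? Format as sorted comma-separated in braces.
Answer: {2}

Derivation:
Constraint 1 (V < X) on D(V)={1,4,5,6,7} D(X)={1,2,3,4,5,7}: V {1,4,5,6,7}->{1,4,5,6}; X {1,2,3,4,5,7}->{2,3,4,5,7}
Constraint 2 (V + X = Y) on D(V)={1,4,5,6} D(X)={2,3,4,5,7} D(Y)={2,3,4,5,6,7}: V {1,4,5,6}->{1,4,5}; X {2,3,4,5,7}->{2,3,4,5}; Y {2,3,4,5,6,7}->{3,4,5,6,7}
Constraint 3 (Y + X = V) on D(Y)={3,4,5,6,7} D(X)={2,3,4,5} D(V)={1,4,5}: Y {3,4,5,6,7}->{3}; X {2,3,4,5}->{2}; V {1,4,5}->{5}
So after all 3 constraints: D(X) = {2}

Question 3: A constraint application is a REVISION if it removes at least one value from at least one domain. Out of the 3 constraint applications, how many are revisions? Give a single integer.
Constraint 1 (V < X) on D(V)={1,4,5,6,7} D(X)={1,2,3,4,5,7}: V {1,4,5,6,7}->{1,4,5,6}; X {1,2,3,4,5,7}->{2,3,4,5,7} => REVISION
Constraint 2 (V + X = Y) on D(V)={1,4,5,6} D(X)={2,3,4,5,7} D(Y)={2,3,4,5,6,7}: V {1,4,5,6}->{1,4,5}; X {2,3,4,5,7}->{2,3,4,5}; Y {2,3,4,5,6,7}->{3,4,5,6,7} => REVISION
Constraint 3 (Y + X = V) on D(Y)={3,4,5,6,7} D(X)={2,3,4,5} D(V)={1,4,5}: Y {3,4,5,6,7}->{3}; X {2,3,4,5}->{2}; V {1,4,5}->{5} => REVISION
Total revisions = 3

Answer: 3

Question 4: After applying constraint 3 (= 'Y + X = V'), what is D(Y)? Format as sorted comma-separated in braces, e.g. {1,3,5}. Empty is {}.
Answer: {3}

Derivation:
Constraint 1 (V < X) on D(V)={1,4,5,6,7} D(X)={1,2,3,4,5,7}: V {1,4,5,6,7}->{1,4,5,6}; X {1,2,3,4,5,7}->{2,3,4,5,7}
Constraint 2 (V + X = Y) on D(V)={1,4,5,6} D(X)={2,3,4,5,7} D(Y)={2,3,4,5,6,7}: V {1,4,5,6}->{1,4,5}; X {2,3,4,5,7}->{2,3,4,5}; Y {2,3,4,5,6,7}->{3,4,5,6,7}
Constraint 3 (Y + X = V) on D(Y)={3,4,5,6,7} D(X)={2,3,4,5} D(V)={1,4,5}: Y {3,4,5,6,7}->{3}; X {2,3,4,5}->{2}; V {1,4,5}->{5}
So after constraint 3: D(Y) = {3}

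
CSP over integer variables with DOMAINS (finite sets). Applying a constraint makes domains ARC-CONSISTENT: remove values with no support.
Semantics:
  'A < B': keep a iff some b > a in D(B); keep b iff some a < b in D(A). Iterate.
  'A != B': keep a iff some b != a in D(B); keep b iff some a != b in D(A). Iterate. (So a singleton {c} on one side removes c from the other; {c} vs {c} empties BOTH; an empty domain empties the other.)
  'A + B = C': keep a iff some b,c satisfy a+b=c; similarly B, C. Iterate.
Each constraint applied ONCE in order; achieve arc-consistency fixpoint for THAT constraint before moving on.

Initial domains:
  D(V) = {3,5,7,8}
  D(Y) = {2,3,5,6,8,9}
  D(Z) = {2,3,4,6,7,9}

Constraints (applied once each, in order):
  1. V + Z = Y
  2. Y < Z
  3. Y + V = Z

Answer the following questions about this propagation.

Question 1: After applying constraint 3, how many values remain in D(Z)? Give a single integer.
Answer: 0

Derivation:
Constraint 1 (V + Z = Y) on D(V)={3,5,7,8} D(Z)={2,3,4,6,7,9} D(Y)={2,3,5,6,8,9}: V {3,5,7,8}->{3,5,7}; Z {2,3,4,6,7,9}->{2,3,4,6}; Y {2,3,5,6,8,9}->{5,6,8,9}
Constraint 2 (Y < Z) on D(Y)={5,6,8,9} D(Z)={2,3,4,6}: Y {5,6,8,9}->{5}; Z {2,3,4,6}->{6}
Constraint 3 (Y + V = Z) on D(Y)={5} D(V)={3,5,7} D(Z)={6}: Y {5}->{}; V {3,5,7}->{}; Z {6}->{}
So after constraint 3: D(Z)={}, size = 0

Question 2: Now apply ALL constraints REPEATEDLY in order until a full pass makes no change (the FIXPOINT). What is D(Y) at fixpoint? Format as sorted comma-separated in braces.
Answer: {}

Derivation:
pass 0 (initial): D(Y)={2,3,5,6,8,9}
pass 1: V {3,5,7,8}->{}; Y {2,3,5,6,8,9}->{}; Z {2,3,4,6,7,9}->{}
pass 2: no change
Fixpoint after 2 passes: D(Y) = {}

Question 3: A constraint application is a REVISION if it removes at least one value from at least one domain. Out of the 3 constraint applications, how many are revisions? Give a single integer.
Constraint 1 (V + Z = Y) on D(V)={3,5,7,8} D(Z)={2,3,4,6,7,9} D(Y)={2,3,5,6,8,9}: V {3,5,7,8}->{3,5,7}; Z {2,3,4,6,7,9}->{2,3,4,6}; Y {2,3,5,6,8,9}->{5,6,8,9} => REVISION
Constraint 2 (Y < Z) on D(Y)={5,6,8,9} D(Z)={2,3,4,6}: Y {5,6,8,9}->{5}; Z {2,3,4,6}->{6} => REVISION
Constraint 3 (Y + V = Z) on D(Y)={5} D(V)={3,5,7} D(Z)={6}: Y {5}->{}; V {3,5,7}->{}; Z {6}->{} => REVISION
Total revisions = 3

Answer: 3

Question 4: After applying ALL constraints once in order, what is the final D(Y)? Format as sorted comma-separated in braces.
Answer: {}

Derivation:
Constraint 1 (V + Z = Y) on D(V)={3,5,7,8} D(Z)={2,3,4,6,7,9} D(Y)={2,3,5,6,8,9}: V {3,5,7,8}->{3,5,7}; Z {2,3,4,6,7,9}->{2,3,4,6}; Y {2,3,5,6,8,9}->{5,6,8,9}
Constraint 2 (Y < Z) on D(Y)={5,6,8,9} D(Z)={2,3,4,6}: Y {5,6,8,9}->{5}; Z {2,3,4,6}->{6}
Constraint 3 (Y + V = Z) on D(Y)={5} D(V)={3,5,7} D(Z)={6}: Y {5}->{}; V {3,5,7}->{}; Z {6}->{}
So after all 3 constraints: D(Y) = {}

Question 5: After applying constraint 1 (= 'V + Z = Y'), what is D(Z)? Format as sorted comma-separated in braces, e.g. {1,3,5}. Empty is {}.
Answer: {2,3,4,6}

Derivation:
Constraint 1 (V + Z = Y) on D(V)={3,5,7,8} D(Z)={2,3,4,6,7,9} D(Y)={2,3,5,6,8,9}: V {3,5,7,8}->{3,5,7}; Z {2,3,4,6,7,9}->{2,3,4,6}; Y {2,3,5,6,8,9}->{5,6,8,9}
So after constraint 1: D(Z) = {2,3,4,6}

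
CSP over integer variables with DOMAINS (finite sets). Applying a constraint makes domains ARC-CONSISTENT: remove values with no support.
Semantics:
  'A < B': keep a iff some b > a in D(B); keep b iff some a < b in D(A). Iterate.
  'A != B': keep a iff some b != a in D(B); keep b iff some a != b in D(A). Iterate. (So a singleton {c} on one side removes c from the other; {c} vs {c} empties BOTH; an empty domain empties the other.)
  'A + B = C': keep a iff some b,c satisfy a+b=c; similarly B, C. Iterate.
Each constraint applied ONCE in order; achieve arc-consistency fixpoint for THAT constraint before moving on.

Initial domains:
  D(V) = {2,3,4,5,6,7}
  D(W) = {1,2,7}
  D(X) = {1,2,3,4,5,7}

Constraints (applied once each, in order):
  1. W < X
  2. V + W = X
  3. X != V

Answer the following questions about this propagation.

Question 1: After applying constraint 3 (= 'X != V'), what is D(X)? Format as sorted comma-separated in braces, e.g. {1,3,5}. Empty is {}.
Answer: {3,4,5,7}

Derivation:
Constraint 1 (W < X) on D(W)={1,2,7} D(X)={1,2,3,4,5,7}: W {1,2,7}->{1,2}; X {1,2,3,4,5,7}->{2,3,4,5,7}
Constraint 2 (V + W = X) on D(V)={2,3,4,5,6,7} D(W)={1,2} D(X)={2,3,4,5,7}: V {2,3,4,5,6,7}->{2,3,4,5,6}; X {2,3,4,5,7}->{3,4,5,7}
Constraint 3 (X != V) on D(X)={3,4,5,7} D(V)={2,3,4,5,6}: no change
So after constraint 3: D(X) = {3,4,5,7}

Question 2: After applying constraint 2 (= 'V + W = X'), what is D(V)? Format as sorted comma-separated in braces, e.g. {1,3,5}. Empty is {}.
Answer: {2,3,4,5,6}

Derivation:
Constraint 1 (W < X) on D(W)={1,2,7} D(X)={1,2,3,4,5,7}: W {1,2,7}->{1,2}; X {1,2,3,4,5,7}->{2,3,4,5,7}
Constraint 2 (V + W = X) on D(V)={2,3,4,5,6,7} D(W)={1,2} D(X)={2,3,4,5,7}: V {2,3,4,5,6,7}->{2,3,4,5,6}; X {2,3,4,5,7}->{3,4,5,7}
So after constraint 2: D(V) = {2,3,4,5,6}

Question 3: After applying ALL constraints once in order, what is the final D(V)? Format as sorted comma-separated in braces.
Answer: {2,3,4,5,6}

Derivation:
Constraint 1 (W < X) on D(W)={1,2,7} D(X)={1,2,3,4,5,7}: W {1,2,7}->{1,2}; X {1,2,3,4,5,7}->{2,3,4,5,7}
Constraint 2 (V + W = X) on D(V)={2,3,4,5,6,7} D(W)={1,2} D(X)={2,3,4,5,7}: V {2,3,4,5,6,7}->{2,3,4,5,6}; X {2,3,4,5,7}->{3,4,5,7}
Constraint 3 (X != V) on D(X)={3,4,5,7} D(V)={2,3,4,5,6}: no change
So after all 3 constraints: D(V) = {2,3,4,5,6}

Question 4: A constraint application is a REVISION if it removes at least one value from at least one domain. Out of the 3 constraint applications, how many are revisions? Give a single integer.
Answer: 2

Derivation:
Constraint 1 (W < X) on D(W)={1,2,7} D(X)={1,2,3,4,5,7}: W {1,2,7}->{1,2}; X {1,2,3,4,5,7}->{2,3,4,5,7} => REVISION
Constraint 2 (V + W = X) on D(V)={2,3,4,5,6,7} D(W)={1,2} D(X)={2,3,4,5,7}: V {2,3,4,5,6,7}->{2,3,4,5,6}; X {2,3,4,5,7}->{3,4,5,7} => REVISION
Constraint 3 (X != V) on D(X)={3,4,5,7} D(V)={2,3,4,5,6}: no change => not a revision
Total revisions = 2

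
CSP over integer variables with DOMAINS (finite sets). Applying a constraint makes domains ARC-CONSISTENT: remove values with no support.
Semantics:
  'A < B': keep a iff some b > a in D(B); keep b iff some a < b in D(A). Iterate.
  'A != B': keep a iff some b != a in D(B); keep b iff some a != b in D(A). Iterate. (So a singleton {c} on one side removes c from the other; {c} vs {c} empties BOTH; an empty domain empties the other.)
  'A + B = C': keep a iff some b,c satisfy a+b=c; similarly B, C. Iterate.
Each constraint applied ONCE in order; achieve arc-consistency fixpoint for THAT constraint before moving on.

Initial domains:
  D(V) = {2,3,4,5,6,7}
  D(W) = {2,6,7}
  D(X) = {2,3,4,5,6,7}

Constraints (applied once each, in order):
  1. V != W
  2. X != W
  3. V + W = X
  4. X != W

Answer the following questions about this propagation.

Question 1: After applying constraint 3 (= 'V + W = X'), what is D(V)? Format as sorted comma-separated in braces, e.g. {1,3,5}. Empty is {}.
Constraint 1 (V != W) on D(V)={2,3,4,5,6,7} D(W)={2,6,7}: no change
Constraint 2 (X != W) on D(X)={2,3,4,5,6,7} D(W)={2,6,7}: no change
Constraint 3 (V + W = X) on D(V)={2,3,4,5,6,7} D(W)={2,6,7} D(X)={2,3,4,5,6,7}: V {2,3,4,5,6,7}->{2,3,4,5}; W {2,6,7}->{2}; X {2,3,4,5,6,7}->{4,5,6,7}
So after constraint 3: D(V) = {2,3,4,5}

Answer: {2,3,4,5}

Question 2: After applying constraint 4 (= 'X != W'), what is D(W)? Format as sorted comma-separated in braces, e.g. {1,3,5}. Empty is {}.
Answer: {2}

Derivation:
Constraint 1 (V != W) on D(V)={2,3,4,5,6,7} D(W)={2,6,7}: no change
Constraint 2 (X != W) on D(X)={2,3,4,5,6,7} D(W)={2,6,7}: no change
Constraint 3 (V + W = X) on D(V)={2,3,4,5,6,7} D(W)={2,6,7} D(X)={2,3,4,5,6,7}: V {2,3,4,5,6,7}->{2,3,4,5}; W {2,6,7}->{2}; X {2,3,4,5,6,7}->{4,5,6,7}
Constraint 4 (X != W) on D(X)={4,5,6,7} D(W)={2}: no change
So after constraint 4: D(W) = {2}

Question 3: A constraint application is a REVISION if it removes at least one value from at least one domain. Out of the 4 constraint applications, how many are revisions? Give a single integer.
Constraint 1 (V != W) on D(V)={2,3,4,5,6,7} D(W)={2,6,7}: no change => not a revision
Constraint 2 (X != W) on D(X)={2,3,4,5,6,7} D(W)={2,6,7}: no change => not a revision
Constraint 3 (V + W = X) on D(V)={2,3,4,5,6,7} D(W)={2,6,7} D(X)={2,3,4,5,6,7}: V {2,3,4,5,6,7}->{2,3,4,5}; W {2,6,7}->{2}; X {2,3,4,5,6,7}->{4,5,6,7} => REVISION
Constraint 4 (X != W) on D(X)={4,5,6,7} D(W)={2}: no change => not a revision
Total revisions = 1

Answer: 1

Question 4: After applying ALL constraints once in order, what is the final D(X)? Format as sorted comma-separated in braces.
Constraint 1 (V != W) on D(V)={2,3,4,5,6,7} D(W)={2,6,7}: no change
Constraint 2 (X != W) on D(X)={2,3,4,5,6,7} D(W)={2,6,7}: no change
Constraint 3 (V + W = X) on D(V)={2,3,4,5,6,7} D(W)={2,6,7} D(X)={2,3,4,5,6,7}: V {2,3,4,5,6,7}->{2,3,4,5}; W {2,6,7}->{2}; X {2,3,4,5,6,7}->{4,5,6,7}
Constraint 4 (X != W) on D(X)={4,5,6,7} D(W)={2}: no change
So after all 4 constraints: D(X) = {4,5,6,7}

Answer: {4,5,6,7}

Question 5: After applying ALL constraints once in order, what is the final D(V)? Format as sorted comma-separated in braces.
Constraint 1 (V != W) on D(V)={2,3,4,5,6,7} D(W)={2,6,7}: no change
Constraint 2 (X != W) on D(X)={2,3,4,5,6,7} D(W)={2,6,7}: no change
Constraint 3 (V + W = X) on D(V)={2,3,4,5,6,7} D(W)={2,6,7} D(X)={2,3,4,5,6,7}: V {2,3,4,5,6,7}->{2,3,4,5}; W {2,6,7}->{2}; X {2,3,4,5,6,7}->{4,5,6,7}
Constraint 4 (X != W) on D(X)={4,5,6,7} D(W)={2}: no change
So after all 4 constraints: D(V) = {2,3,4,5}

Answer: {2,3,4,5}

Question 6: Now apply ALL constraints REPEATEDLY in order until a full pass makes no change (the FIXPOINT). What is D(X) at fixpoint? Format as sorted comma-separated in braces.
pass 0 (initial): D(X)={2,3,4,5,6,7}
pass 1: V {2,3,4,5,6,7}->{2,3,4,5}; W {2,6,7}->{2}; X {2,3,4,5,6,7}->{4,5,6,7}
pass 2: V {2,3,4,5}->{3,4,5}; X {4,5,6,7}->{5,6,7}
pass 3: no change
Fixpoint after 3 passes: D(X) = {5,6,7}

Answer: {5,6,7}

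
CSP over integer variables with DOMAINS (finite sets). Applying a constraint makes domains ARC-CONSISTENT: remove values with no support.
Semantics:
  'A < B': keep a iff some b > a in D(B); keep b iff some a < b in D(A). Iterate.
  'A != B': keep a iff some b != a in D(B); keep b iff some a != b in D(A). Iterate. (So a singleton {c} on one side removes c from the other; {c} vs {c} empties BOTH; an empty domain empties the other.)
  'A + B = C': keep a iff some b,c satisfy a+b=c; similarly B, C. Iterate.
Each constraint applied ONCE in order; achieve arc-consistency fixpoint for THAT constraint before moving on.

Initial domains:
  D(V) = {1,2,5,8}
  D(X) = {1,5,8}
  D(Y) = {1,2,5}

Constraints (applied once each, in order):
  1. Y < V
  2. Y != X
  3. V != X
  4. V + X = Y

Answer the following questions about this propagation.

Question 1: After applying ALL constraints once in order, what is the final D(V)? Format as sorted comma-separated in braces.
Answer: {}

Derivation:
Constraint 1 (Y < V) on D(Y)={1,2,5} D(V)={1,2,5,8}: V {1,2,5,8}->{2,5,8}
Constraint 2 (Y != X) on D(Y)={1,2,5} D(X)={1,5,8}: no change
Constraint 3 (V != X) on D(V)={2,5,8} D(X)={1,5,8}: no change
Constraint 4 (V + X = Y) on D(V)={2,5,8} D(X)={1,5,8} D(Y)={1,2,5}: V {2,5,8}->{}; X {1,5,8}->{}; Y {1,2,5}->{}
So after all 4 constraints: D(V) = {}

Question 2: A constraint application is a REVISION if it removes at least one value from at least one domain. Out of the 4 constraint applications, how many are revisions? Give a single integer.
Constraint 1 (Y < V) on D(Y)={1,2,5} D(V)={1,2,5,8}: V {1,2,5,8}->{2,5,8} => REVISION
Constraint 2 (Y != X) on D(Y)={1,2,5} D(X)={1,5,8}: no change => not a revision
Constraint 3 (V != X) on D(V)={2,5,8} D(X)={1,5,8}: no change => not a revision
Constraint 4 (V + X = Y) on D(V)={2,5,8} D(X)={1,5,8} D(Y)={1,2,5}: V {2,5,8}->{}; X {1,5,8}->{}; Y {1,2,5}->{} => REVISION
Total revisions = 2

Answer: 2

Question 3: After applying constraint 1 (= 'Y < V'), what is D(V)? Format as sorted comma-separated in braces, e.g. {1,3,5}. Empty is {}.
Answer: {2,5,8}

Derivation:
Constraint 1 (Y < V) on D(Y)={1,2,5} D(V)={1,2,5,8}: V {1,2,5,8}->{2,5,8}
So after constraint 1: D(V) = {2,5,8}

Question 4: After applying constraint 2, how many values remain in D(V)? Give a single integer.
Answer: 3

Derivation:
Constraint 1 (Y < V) on D(Y)={1,2,5} D(V)={1,2,5,8}: V {1,2,5,8}->{2,5,8}
Constraint 2 (Y != X) on D(Y)={1,2,5} D(X)={1,5,8}: no change
So after constraint 2: D(V)={2,5,8}, size = 3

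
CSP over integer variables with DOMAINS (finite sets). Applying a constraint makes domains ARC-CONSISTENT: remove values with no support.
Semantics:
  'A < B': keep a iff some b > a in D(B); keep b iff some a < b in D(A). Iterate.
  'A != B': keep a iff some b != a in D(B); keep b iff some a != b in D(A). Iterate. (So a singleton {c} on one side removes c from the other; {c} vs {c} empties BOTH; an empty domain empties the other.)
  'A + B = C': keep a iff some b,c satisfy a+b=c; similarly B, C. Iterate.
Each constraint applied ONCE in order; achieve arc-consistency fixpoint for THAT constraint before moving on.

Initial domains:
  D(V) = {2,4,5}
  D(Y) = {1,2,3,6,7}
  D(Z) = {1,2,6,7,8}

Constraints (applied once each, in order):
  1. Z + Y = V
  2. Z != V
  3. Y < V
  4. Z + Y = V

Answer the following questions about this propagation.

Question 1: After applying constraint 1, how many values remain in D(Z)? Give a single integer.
Answer: 2

Derivation:
Constraint 1 (Z + Y = V) on D(Z)={1,2,6,7,8} D(Y)={1,2,3,6,7} D(V)={2,4,5}: Z {1,2,6,7,8}->{1,2}; Y {1,2,3,6,7}->{1,2,3}
So after constraint 1: D(Z)={1,2}, size = 2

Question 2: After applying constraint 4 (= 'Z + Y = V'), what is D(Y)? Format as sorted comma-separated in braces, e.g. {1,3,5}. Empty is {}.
Constraint 1 (Z + Y = V) on D(Z)={1,2,6,7,8} D(Y)={1,2,3,6,7} D(V)={2,4,5}: Z {1,2,6,7,8}->{1,2}; Y {1,2,3,6,7}->{1,2,3}
Constraint 2 (Z != V) on D(Z)={1,2} D(V)={2,4,5}: no change
Constraint 3 (Y < V) on D(Y)={1,2,3} D(V)={2,4,5}: no change
Constraint 4 (Z + Y = V) on D(Z)={1,2} D(Y)={1,2,3} D(V)={2,4,5}: no change
So after constraint 4: D(Y) = {1,2,3}

Answer: {1,2,3}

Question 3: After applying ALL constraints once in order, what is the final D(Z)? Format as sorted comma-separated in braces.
Answer: {1,2}

Derivation:
Constraint 1 (Z + Y = V) on D(Z)={1,2,6,7,8} D(Y)={1,2,3,6,7} D(V)={2,4,5}: Z {1,2,6,7,8}->{1,2}; Y {1,2,3,6,7}->{1,2,3}
Constraint 2 (Z != V) on D(Z)={1,2} D(V)={2,4,5}: no change
Constraint 3 (Y < V) on D(Y)={1,2,3} D(V)={2,4,5}: no change
Constraint 4 (Z + Y = V) on D(Z)={1,2} D(Y)={1,2,3} D(V)={2,4,5}: no change
So after all 4 constraints: D(Z) = {1,2}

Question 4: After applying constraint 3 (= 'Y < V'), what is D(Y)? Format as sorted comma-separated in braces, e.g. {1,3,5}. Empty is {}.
Constraint 1 (Z + Y = V) on D(Z)={1,2,6,7,8} D(Y)={1,2,3,6,7} D(V)={2,4,5}: Z {1,2,6,7,8}->{1,2}; Y {1,2,3,6,7}->{1,2,3}
Constraint 2 (Z != V) on D(Z)={1,2} D(V)={2,4,5}: no change
Constraint 3 (Y < V) on D(Y)={1,2,3} D(V)={2,4,5}: no change
So after constraint 3: D(Y) = {1,2,3}

Answer: {1,2,3}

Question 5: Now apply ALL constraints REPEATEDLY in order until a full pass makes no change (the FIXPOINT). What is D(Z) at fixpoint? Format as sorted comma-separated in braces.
Answer: {1,2}

Derivation:
pass 0 (initial): D(Z)={1,2,6,7,8}
pass 1: Y {1,2,3,6,7}->{1,2,3}; Z {1,2,6,7,8}->{1,2}
pass 2: no change
Fixpoint after 2 passes: D(Z) = {1,2}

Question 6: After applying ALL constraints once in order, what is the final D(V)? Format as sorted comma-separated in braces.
Constraint 1 (Z + Y = V) on D(Z)={1,2,6,7,8} D(Y)={1,2,3,6,7} D(V)={2,4,5}: Z {1,2,6,7,8}->{1,2}; Y {1,2,3,6,7}->{1,2,3}
Constraint 2 (Z != V) on D(Z)={1,2} D(V)={2,4,5}: no change
Constraint 3 (Y < V) on D(Y)={1,2,3} D(V)={2,4,5}: no change
Constraint 4 (Z + Y = V) on D(Z)={1,2} D(Y)={1,2,3} D(V)={2,4,5}: no change
So after all 4 constraints: D(V) = {2,4,5}

Answer: {2,4,5}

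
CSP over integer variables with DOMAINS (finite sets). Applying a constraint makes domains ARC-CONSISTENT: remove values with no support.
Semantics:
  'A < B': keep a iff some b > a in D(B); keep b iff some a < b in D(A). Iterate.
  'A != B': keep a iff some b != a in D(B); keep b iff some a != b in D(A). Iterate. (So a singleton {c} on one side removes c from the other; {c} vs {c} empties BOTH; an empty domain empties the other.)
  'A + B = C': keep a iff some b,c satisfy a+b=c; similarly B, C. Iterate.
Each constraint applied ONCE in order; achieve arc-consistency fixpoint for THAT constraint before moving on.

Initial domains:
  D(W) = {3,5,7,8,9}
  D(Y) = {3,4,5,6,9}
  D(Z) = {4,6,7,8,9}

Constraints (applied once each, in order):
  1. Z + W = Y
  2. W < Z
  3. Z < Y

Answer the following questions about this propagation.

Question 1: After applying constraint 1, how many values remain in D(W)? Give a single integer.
Constraint 1 (Z + W = Y) on D(Z)={4,6,7,8,9} D(W)={3,5,7,8,9} D(Y)={3,4,5,6,9}: Z {4,6,7,8,9}->{4,6}; W {3,5,7,8,9}->{3,5}; Y {3,4,5,6,9}->{9}
So after constraint 1: D(W)={3,5}, size = 2

Answer: 2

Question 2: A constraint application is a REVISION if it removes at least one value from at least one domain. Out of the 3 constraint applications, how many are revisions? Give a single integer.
Constraint 1 (Z + W = Y) on D(Z)={4,6,7,8,9} D(W)={3,5,7,8,9} D(Y)={3,4,5,6,9}: Z {4,6,7,8,9}->{4,6}; W {3,5,7,8,9}->{3,5}; Y {3,4,5,6,9}->{9} => REVISION
Constraint 2 (W < Z) on D(W)={3,5} D(Z)={4,6}: no change => not a revision
Constraint 3 (Z < Y) on D(Z)={4,6} D(Y)={9}: no change => not a revision
Total revisions = 1

Answer: 1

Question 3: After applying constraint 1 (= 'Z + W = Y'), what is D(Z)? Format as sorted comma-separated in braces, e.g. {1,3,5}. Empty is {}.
Answer: {4,6}

Derivation:
Constraint 1 (Z + W = Y) on D(Z)={4,6,7,8,9} D(W)={3,5,7,8,9} D(Y)={3,4,5,6,9}: Z {4,6,7,8,9}->{4,6}; W {3,5,7,8,9}->{3,5}; Y {3,4,5,6,9}->{9}
So after constraint 1: D(Z) = {4,6}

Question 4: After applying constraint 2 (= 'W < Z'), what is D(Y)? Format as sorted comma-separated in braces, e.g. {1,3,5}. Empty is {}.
Answer: {9}

Derivation:
Constraint 1 (Z + W = Y) on D(Z)={4,6,7,8,9} D(W)={3,5,7,8,9} D(Y)={3,4,5,6,9}: Z {4,6,7,8,9}->{4,6}; W {3,5,7,8,9}->{3,5}; Y {3,4,5,6,9}->{9}
Constraint 2 (W < Z) on D(W)={3,5} D(Z)={4,6}: no change
So after constraint 2: D(Y) = {9}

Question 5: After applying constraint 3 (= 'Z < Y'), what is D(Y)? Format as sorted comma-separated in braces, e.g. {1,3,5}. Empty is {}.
Constraint 1 (Z + W = Y) on D(Z)={4,6,7,8,9} D(W)={3,5,7,8,9} D(Y)={3,4,5,6,9}: Z {4,6,7,8,9}->{4,6}; W {3,5,7,8,9}->{3,5}; Y {3,4,5,6,9}->{9}
Constraint 2 (W < Z) on D(W)={3,5} D(Z)={4,6}: no change
Constraint 3 (Z < Y) on D(Z)={4,6} D(Y)={9}: no change
So after constraint 3: D(Y) = {9}

Answer: {9}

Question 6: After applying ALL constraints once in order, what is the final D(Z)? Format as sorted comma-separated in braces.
Constraint 1 (Z + W = Y) on D(Z)={4,6,7,8,9} D(W)={3,5,7,8,9} D(Y)={3,4,5,6,9}: Z {4,6,7,8,9}->{4,6}; W {3,5,7,8,9}->{3,5}; Y {3,4,5,6,9}->{9}
Constraint 2 (W < Z) on D(W)={3,5} D(Z)={4,6}: no change
Constraint 3 (Z < Y) on D(Z)={4,6} D(Y)={9}: no change
So after all 3 constraints: D(Z) = {4,6}

Answer: {4,6}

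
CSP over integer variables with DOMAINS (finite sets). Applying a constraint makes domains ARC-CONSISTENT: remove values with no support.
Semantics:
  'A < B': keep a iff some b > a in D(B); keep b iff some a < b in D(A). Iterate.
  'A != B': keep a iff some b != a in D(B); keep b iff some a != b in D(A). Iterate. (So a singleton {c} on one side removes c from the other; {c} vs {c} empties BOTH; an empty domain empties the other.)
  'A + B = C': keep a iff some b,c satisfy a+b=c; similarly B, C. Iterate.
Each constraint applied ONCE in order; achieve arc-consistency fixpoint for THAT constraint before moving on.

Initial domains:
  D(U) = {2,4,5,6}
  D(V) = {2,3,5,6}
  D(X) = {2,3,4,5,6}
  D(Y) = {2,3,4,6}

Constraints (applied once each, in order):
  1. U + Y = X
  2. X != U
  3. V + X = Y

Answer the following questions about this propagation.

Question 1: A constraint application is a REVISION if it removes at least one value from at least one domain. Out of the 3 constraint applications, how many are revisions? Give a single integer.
Constraint 1 (U + Y = X) on D(U)={2,4,5,6} D(Y)={2,3,4,6} D(X)={2,3,4,5,6}: U {2,4,5,6}->{2,4}; Y {2,3,4,6}->{2,3,4}; X {2,3,4,5,6}->{4,5,6} => REVISION
Constraint 2 (X != U) on D(X)={4,5,6} D(U)={2,4}: no change => not a revision
Constraint 3 (V + X = Y) on D(V)={2,3,5,6} D(X)={4,5,6} D(Y)={2,3,4}: V {2,3,5,6}->{}; X {4,5,6}->{}; Y {2,3,4}->{} => REVISION
Total revisions = 2

Answer: 2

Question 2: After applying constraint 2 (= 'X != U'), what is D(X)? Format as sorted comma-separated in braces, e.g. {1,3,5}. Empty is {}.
Answer: {4,5,6}

Derivation:
Constraint 1 (U + Y = X) on D(U)={2,4,5,6} D(Y)={2,3,4,6} D(X)={2,3,4,5,6}: U {2,4,5,6}->{2,4}; Y {2,3,4,6}->{2,3,4}; X {2,3,4,5,6}->{4,5,6}
Constraint 2 (X != U) on D(X)={4,5,6} D(U)={2,4}: no change
So after constraint 2: D(X) = {4,5,6}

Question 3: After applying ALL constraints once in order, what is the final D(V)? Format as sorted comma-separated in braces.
Answer: {}

Derivation:
Constraint 1 (U + Y = X) on D(U)={2,4,5,6} D(Y)={2,3,4,6} D(X)={2,3,4,5,6}: U {2,4,5,6}->{2,4}; Y {2,3,4,6}->{2,3,4}; X {2,3,4,5,6}->{4,5,6}
Constraint 2 (X != U) on D(X)={4,5,6} D(U)={2,4}: no change
Constraint 3 (V + X = Y) on D(V)={2,3,5,6} D(X)={4,5,6} D(Y)={2,3,4}: V {2,3,5,6}->{}; X {4,5,6}->{}; Y {2,3,4}->{}
So after all 3 constraints: D(V) = {}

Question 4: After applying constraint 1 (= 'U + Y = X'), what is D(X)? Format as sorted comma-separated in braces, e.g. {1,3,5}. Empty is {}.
Constraint 1 (U + Y = X) on D(U)={2,4,5,6} D(Y)={2,3,4,6} D(X)={2,3,4,5,6}: U {2,4,5,6}->{2,4}; Y {2,3,4,6}->{2,3,4}; X {2,3,4,5,6}->{4,5,6}
So after constraint 1: D(X) = {4,5,6}

Answer: {4,5,6}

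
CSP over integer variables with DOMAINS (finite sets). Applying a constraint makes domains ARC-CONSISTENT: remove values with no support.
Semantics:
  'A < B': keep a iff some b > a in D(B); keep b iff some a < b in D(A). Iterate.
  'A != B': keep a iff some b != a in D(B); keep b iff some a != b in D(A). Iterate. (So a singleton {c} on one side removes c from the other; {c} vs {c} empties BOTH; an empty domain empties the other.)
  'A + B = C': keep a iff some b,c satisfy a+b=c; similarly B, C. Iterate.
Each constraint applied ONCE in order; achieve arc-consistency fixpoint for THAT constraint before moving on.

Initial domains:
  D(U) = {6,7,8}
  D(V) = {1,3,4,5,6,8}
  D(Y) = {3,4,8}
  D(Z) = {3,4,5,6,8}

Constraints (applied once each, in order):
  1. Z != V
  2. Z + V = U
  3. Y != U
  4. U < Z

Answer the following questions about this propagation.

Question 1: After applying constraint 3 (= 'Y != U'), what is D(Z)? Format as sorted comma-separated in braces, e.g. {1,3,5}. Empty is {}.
Constraint 1 (Z != V) on D(Z)={3,4,5,6,8} D(V)={1,3,4,5,6,8}: no change
Constraint 2 (Z + V = U) on D(Z)={3,4,5,6,8} D(V)={1,3,4,5,6,8} D(U)={6,7,8}: Z {3,4,5,6,8}->{3,4,5,6}; V {1,3,4,5,6,8}->{1,3,4,5}
Constraint 3 (Y != U) on D(Y)={3,4,8} D(U)={6,7,8}: no change
So after constraint 3: D(Z) = {3,4,5,6}

Answer: {3,4,5,6}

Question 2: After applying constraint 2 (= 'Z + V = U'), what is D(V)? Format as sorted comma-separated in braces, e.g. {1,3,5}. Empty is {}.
Constraint 1 (Z != V) on D(Z)={3,4,5,6,8} D(V)={1,3,4,5,6,8}: no change
Constraint 2 (Z + V = U) on D(Z)={3,4,5,6,8} D(V)={1,3,4,5,6,8} D(U)={6,7,8}: Z {3,4,5,6,8}->{3,4,5,6}; V {1,3,4,5,6,8}->{1,3,4,5}
So after constraint 2: D(V) = {1,3,4,5}

Answer: {1,3,4,5}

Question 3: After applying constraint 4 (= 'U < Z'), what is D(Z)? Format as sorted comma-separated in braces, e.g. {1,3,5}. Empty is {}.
Answer: {}

Derivation:
Constraint 1 (Z != V) on D(Z)={3,4,5,6,8} D(V)={1,3,4,5,6,8}: no change
Constraint 2 (Z + V = U) on D(Z)={3,4,5,6,8} D(V)={1,3,4,5,6,8} D(U)={6,7,8}: Z {3,4,5,6,8}->{3,4,5,6}; V {1,3,4,5,6,8}->{1,3,4,5}
Constraint 3 (Y != U) on D(Y)={3,4,8} D(U)={6,7,8}: no change
Constraint 4 (U < Z) on D(U)={6,7,8} D(Z)={3,4,5,6}: U {6,7,8}->{}; Z {3,4,5,6}->{}
So after constraint 4: D(Z) = {}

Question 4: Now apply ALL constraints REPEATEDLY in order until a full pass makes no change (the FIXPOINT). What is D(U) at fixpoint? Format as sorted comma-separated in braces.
Answer: {}

Derivation:
pass 0 (initial): D(U)={6,7,8}
pass 1: U {6,7,8}->{}; V {1,3,4,5,6,8}->{1,3,4,5}; Z {3,4,5,6,8}->{}
pass 2: V {1,3,4,5}->{}; Y {3,4,8}->{}
pass 3: no change
Fixpoint after 3 passes: D(U) = {}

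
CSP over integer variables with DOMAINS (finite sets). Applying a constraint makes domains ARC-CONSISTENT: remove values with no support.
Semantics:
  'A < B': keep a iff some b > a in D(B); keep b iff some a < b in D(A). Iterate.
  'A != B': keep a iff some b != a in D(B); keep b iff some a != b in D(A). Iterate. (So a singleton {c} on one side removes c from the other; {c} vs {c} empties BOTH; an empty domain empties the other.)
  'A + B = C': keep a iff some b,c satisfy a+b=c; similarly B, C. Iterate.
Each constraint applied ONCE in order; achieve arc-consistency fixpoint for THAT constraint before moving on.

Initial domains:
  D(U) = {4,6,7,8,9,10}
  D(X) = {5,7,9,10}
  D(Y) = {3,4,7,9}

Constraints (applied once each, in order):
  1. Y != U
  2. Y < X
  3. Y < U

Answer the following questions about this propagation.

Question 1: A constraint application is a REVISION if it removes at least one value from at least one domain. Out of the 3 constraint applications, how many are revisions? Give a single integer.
Constraint 1 (Y != U) on D(Y)={3,4,7,9} D(U)={4,6,7,8,9,10}: no change => not a revision
Constraint 2 (Y < X) on D(Y)={3,4,7,9} D(X)={5,7,9,10}: no change => not a revision
Constraint 3 (Y < U) on D(Y)={3,4,7,9} D(U)={4,6,7,8,9,10}: no change => not a revision
Total revisions = 0

Answer: 0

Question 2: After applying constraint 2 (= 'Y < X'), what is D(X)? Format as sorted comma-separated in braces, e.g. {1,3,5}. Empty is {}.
Answer: {5,7,9,10}

Derivation:
Constraint 1 (Y != U) on D(Y)={3,4,7,9} D(U)={4,6,7,8,9,10}: no change
Constraint 2 (Y < X) on D(Y)={3,4,7,9} D(X)={5,7,9,10}: no change
So after constraint 2: D(X) = {5,7,9,10}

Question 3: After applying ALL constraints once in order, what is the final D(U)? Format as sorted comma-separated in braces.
Constraint 1 (Y != U) on D(Y)={3,4,7,9} D(U)={4,6,7,8,9,10}: no change
Constraint 2 (Y < X) on D(Y)={3,4,7,9} D(X)={5,7,9,10}: no change
Constraint 3 (Y < U) on D(Y)={3,4,7,9} D(U)={4,6,7,8,9,10}: no change
So after all 3 constraints: D(U) = {4,6,7,8,9,10}

Answer: {4,6,7,8,9,10}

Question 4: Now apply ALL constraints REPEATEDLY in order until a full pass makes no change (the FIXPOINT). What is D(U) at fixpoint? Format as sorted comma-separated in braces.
Answer: {4,6,7,8,9,10}

Derivation:
pass 0 (initial): D(U)={4,6,7,8,9,10}
pass 1: no change
Fixpoint after 1 passes: D(U) = {4,6,7,8,9,10}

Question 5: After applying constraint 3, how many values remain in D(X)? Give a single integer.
Answer: 4

Derivation:
Constraint 1 (Y != U) on D(Y)={3,4,7,9} D(U)={4,6,7,8,9,10}: no change
Constraint 2 (Y < X) on D(Y)={3,4,7,9} D(X)={5,7,9,10}: no change
Constraint 3 (Y < U) on D(Y)={3,4,7,9} D(U)={4,6,7,8,9,10}: no change
So after constraint 3: D(X)={5,7,9,10}, size = 4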